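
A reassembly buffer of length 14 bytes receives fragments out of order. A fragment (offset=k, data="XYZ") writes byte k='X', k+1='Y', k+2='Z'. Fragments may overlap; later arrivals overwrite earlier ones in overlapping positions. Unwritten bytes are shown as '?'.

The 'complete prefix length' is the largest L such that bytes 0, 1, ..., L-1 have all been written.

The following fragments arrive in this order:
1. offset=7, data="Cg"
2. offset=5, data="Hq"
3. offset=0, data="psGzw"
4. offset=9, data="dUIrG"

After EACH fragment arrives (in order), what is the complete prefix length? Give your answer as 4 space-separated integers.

Fragment 1: offset=7 data="Cg" -> buffer=???????Cg????? -> prefix_len=0
Fragment 2: offset=5 data="Hq" -> buffer=?????HqCg????? -> prefix_len=0
Fragment 3: offset=0 data="psGzw" -> buffer=psGzwHqCg????? -> prefix_len=9
Fragment 4: offset=9 data="dUIrG" -> buffer=psGzwHqCgdUIrG -> prefix_len=14

Answer: 0 0 9 14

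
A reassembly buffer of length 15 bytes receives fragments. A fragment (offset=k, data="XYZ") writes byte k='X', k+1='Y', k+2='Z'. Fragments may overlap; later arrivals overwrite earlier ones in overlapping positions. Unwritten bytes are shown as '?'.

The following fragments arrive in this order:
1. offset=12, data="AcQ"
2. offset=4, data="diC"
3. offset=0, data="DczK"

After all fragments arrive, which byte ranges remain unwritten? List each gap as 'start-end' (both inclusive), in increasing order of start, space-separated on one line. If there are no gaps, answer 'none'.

Fragment 1: offset=12 len=3
Fragment 2: offset=4 len=3
Fragment 3: offset=0 len=4
Gaps: 7-11

Answer: 7-11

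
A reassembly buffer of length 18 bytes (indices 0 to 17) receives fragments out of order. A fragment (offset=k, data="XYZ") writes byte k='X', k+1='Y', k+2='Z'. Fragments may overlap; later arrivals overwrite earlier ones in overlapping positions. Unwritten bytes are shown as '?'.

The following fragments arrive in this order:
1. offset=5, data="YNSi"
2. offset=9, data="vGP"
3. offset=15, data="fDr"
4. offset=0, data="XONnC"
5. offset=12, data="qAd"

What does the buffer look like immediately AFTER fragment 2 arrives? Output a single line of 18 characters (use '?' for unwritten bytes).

Fragment 1: offset=5 data="YNSi" -> buffer=?????YNSi?????????
Fragment 2: offset=9 data="vGP" -> buffer=?????YNSivGP??????

Answer: ?????YNSivGP??????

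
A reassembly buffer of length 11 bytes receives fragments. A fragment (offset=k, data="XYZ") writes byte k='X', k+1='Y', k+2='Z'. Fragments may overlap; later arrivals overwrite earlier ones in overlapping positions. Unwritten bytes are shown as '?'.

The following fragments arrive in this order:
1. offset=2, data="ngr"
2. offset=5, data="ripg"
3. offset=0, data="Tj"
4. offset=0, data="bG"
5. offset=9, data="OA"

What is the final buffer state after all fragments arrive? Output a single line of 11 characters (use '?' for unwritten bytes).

Fragment 1: offset=2 data="ngr" -> buffer=??ngr??????
Fragment 2: offset=5 data="ripg" -> buffer=??ngrripg??
Fragment 3: offset=0 data="Tj" -> buffer=Tjngrripg??
Fragment 4: offset=0 data="bG" -> buffer=bGngrripg??
Fragment 5: offset=9 data="OA" -> buffer=bGngrripgOA

Answer: bGngrripgOA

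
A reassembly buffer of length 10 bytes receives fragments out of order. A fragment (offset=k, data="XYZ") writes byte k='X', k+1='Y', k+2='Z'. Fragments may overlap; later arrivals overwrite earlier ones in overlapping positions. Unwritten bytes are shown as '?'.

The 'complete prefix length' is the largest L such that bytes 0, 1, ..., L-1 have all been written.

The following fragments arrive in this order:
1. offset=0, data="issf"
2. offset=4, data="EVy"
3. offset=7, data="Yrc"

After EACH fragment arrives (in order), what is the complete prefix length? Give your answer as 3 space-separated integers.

Answer: 4 7 10

Derivation:
Fragment 1: offset=0 data="issf" -> buffer=issf?????? -> prefix_len=4
Fragment 2: offset=4 data="EVy" -> buffer=issfEVy??? -> prefix_len=7
Fragment 3: offset=7 data="Yrc" -> buffer=issfEVyYrc -> prefix_len=10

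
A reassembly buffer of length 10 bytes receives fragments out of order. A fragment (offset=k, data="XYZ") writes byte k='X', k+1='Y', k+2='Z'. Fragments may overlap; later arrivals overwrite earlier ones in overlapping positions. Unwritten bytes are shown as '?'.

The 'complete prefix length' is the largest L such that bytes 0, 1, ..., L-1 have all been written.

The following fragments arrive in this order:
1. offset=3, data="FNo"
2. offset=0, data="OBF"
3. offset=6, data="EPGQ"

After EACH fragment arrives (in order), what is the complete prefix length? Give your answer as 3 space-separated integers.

Fragment 1: offset=3 data="FNo" -> buffer=???FNo???? -> prefix_len=0
Fragment 2: offset=0 data="OBF" -> buffer=OBFFNo???? -> prefix_len=6
Fragment 3: offset=6 data="EPGQ" -> buffer=OBFFNoEPGQ -> prefix_len=10

Answer: 0 6 10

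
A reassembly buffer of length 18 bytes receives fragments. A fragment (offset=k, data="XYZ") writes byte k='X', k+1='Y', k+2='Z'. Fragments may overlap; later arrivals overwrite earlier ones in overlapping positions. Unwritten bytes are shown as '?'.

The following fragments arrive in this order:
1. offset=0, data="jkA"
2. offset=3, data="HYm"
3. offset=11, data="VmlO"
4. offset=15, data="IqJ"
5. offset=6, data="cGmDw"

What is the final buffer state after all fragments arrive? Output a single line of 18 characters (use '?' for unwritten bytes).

Fragment 1: offset=0 data="jkA" -> buffer=jkA???????????????
Fragment 2: offset=3 data="HYm" -> buffer=jkAHYm????????????
Fragment 3: offset=11 data="VmlO" -> buffer=jkAHYm?????VmlO???
Fragment 4: offset=15 data="IqJ" -> buffer=jkAHYm?????VmlOIqJ
Fragment 5: offset=6 data="cGmDw" -> buffer=jkAHYmcGmDwVmlOIqJ

Answer: jkAHYmcGmDwVmlOIqJ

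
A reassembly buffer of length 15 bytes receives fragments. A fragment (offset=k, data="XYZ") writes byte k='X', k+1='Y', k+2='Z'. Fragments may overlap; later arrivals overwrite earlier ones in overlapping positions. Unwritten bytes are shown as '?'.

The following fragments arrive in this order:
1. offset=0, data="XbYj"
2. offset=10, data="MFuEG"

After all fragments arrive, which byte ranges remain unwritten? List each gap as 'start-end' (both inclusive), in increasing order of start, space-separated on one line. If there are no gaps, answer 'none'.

Answer: 4-9

Derivation:
Fragment 1: offset=0 len=4
Fragment 2: offset=10 len=5
Gaps: 4-9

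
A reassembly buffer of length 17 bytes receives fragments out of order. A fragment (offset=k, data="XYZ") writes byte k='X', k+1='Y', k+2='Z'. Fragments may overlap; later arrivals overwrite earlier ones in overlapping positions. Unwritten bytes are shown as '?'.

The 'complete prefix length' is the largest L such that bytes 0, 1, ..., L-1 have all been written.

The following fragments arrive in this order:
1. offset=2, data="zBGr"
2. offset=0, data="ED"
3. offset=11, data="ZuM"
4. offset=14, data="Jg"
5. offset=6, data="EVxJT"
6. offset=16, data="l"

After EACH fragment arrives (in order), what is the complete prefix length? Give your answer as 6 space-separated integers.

Answer: 0 6 6 6 16 17

Derivation:
Fragment 1: offset=2 data="zBGr" -> buffer=??zBGr??????????? -> prefix_len=0
Fragment 2: offset=0 data="ED" -> buffer=EDzBGr??????????? -> prefix_len=6
Fragment 3: offset=11 data="ZuM" -> buffer=EDzBGr?????ZuM??? -> prefix_len=6
Fragment 4: offset=14 data="Jg" -> buffer=EDzBGr?????ZuMJg? -> prefix_len=6
Fragment 5: offset=6 data="EVxJT" -> buffer=EDzBGrEVxJTZuMJg? -> prefix_len=16
Fragment 6: offset=16 data="l" -> buffer=EDzBGrEVxJTZuMJgl -> prefix_len=17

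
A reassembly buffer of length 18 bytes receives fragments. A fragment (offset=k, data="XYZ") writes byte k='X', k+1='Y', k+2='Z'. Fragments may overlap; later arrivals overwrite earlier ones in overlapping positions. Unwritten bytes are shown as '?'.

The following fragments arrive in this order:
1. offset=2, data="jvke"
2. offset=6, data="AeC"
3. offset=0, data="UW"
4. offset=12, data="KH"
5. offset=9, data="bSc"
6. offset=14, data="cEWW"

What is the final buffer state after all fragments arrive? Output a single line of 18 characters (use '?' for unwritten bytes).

Answer: UWjvkeAeCbScKHcEWW

Derivation:
Fragment 1: offset=2 data="jvke" -> buffer=??jvke????????????
Fragment 2: offset=6 data="AeC" -> buffer=??jvkeAeC?????????
Fragment 3: offset=0 data="UW" -> buffer=UWjvkeAeC?????????
Fragment 4: offset=12 data="KH" -> buffer=UWjvkeAeC???KH????
Fragment 5: offset=9 data="bSc" -> buffer=UWjvkeAeCbScKH????
Fragment 6: offset=14 data="cEWW" -> buffer=UWjvkeAeCbScKHcEWW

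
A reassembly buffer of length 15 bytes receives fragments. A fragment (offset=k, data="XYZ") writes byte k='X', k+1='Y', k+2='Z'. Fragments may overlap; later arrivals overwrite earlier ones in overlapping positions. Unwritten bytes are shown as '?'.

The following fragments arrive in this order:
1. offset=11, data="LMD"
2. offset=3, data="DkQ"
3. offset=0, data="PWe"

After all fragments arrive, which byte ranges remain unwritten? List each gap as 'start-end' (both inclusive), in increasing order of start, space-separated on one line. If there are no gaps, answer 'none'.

Fragment 1: offset=11 len=3
Fragment 2: offset=3 len=3
Fragment 3: offset=0 len=3
Gaps: 6-10 14-14

Answer: 6-10 14-14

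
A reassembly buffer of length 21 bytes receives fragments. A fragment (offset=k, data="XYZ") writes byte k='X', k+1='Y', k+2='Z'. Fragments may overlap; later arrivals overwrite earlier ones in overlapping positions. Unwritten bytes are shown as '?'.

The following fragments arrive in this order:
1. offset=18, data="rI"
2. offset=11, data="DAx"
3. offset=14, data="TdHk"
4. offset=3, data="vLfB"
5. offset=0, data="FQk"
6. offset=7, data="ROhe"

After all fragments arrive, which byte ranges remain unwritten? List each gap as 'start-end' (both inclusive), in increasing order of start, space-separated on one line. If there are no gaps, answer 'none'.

Answer: 20-20

Derivation:
Fragment 1: offset=18 len=2
Fragment 2: offset=11 len=3
Fragment 3: offset=14 len=4
Fragment 4: offset=3 len=4
Fragment 5: offset=0 len=3
Fragment 6: offset=7 len=4
Gaps: 20-20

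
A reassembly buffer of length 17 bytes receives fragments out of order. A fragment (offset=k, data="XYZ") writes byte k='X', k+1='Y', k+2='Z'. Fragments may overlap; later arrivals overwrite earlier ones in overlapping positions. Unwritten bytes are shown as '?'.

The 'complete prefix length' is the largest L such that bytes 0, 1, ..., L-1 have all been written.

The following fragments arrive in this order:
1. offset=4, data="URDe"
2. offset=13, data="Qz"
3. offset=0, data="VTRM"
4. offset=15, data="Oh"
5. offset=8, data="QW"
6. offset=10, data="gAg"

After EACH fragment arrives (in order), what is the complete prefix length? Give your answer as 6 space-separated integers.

Answer: 0 0 8 8 10 17

Derivation:
Fragment 1: offset=4 data="URDe" -> buffer=????URDe????????? -> prefix_len=0
Fragment 2: offset=13 data="Qz" -> buffer=????URDe?????Qz?? -> prefix_len=0
Fragment 3: offset=0 data="VTRM" -> buffer=VTRMURDe?????Qz?? -> prefix_len=8
Fragment 4: offset=15 data="Oh" -> buffer=VTRMURDe?????QzOh -> prefix_len=8
Fragment 5: offset=8 data="QW" -> buffer=VTRMURDeQW???QzOh -> prefix_len=10
Fragment 6: offset=10 data="gAg" -> buffer=VTRMURDeQWgAgQzOh -> prefix_len=17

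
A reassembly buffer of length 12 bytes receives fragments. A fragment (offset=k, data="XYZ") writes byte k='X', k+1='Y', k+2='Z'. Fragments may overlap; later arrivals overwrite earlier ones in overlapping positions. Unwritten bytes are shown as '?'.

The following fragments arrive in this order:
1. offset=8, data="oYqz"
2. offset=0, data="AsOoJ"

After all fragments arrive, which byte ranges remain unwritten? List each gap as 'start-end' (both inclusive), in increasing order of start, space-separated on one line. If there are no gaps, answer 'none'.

Fragment 1: offset=8 len=4
Fragment 2: offset=0 len=5
Gaps: 5-7

Answer: 5-7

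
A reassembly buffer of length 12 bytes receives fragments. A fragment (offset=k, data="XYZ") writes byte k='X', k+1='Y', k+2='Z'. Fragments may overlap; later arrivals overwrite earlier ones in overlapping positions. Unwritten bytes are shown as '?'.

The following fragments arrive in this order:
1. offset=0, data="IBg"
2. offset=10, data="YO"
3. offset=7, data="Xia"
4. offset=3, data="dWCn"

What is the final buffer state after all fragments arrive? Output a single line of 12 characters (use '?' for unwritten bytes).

Fragment 1: offset=0 data="IBg" -> buffer=IBg?????????
Fragment 2: offset=10 data="YO" -> buffer=IBg???????YO
Fragment 3: offset=7 data="Xia" -> buffer=IBg????XiaYO
Fragment 4: offset=3 data="dWCn" -> buffer=IBgdWCnXiaYO

Answer: IBgdWCnXiaYO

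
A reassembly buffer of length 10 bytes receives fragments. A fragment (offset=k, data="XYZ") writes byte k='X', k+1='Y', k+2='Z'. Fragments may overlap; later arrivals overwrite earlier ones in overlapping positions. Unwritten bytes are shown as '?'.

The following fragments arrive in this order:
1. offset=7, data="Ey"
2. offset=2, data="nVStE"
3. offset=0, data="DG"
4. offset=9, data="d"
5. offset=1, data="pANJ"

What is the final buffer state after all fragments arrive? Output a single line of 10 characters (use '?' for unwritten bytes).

Answer: DpANJtEEyd

Derivation:
Fragment 1: offset=7 data="Ey" -> buffer=???????Ey?
Fragment 2: offset=2 data="nVStE" -> buffer=??nVStEEy?
Fragment 3: offset=0 data="DG" -> buffer=DGnVStEEy?
Fragment 4: offset=9 data="d" -> buffer=DGnVStEEyd
Fragment 5: offset=1 data="pANJ" -> buffer=DpANJtEEyd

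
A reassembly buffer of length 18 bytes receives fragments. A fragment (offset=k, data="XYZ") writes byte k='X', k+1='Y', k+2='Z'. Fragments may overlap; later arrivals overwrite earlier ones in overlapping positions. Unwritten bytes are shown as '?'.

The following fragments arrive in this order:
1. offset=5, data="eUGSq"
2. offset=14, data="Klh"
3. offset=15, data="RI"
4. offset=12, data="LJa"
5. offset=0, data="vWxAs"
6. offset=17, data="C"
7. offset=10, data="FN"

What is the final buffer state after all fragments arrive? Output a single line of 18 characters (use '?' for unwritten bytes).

Answer: vWxAseUGSqFNLJaRIC

Derivation:
Fragment 1: offset=5 data="eUGSq" -> buffer=?????eUGSq????????
Fragment 2: offset=14 data="Klh" -> buffer=?????eUGSq????Klh?
Fragment 3: offset=15 data="RI" -> buffer=?????eUGSq????KRI?
Fragment 4: offset=12 data="LJa" -> buffer=?????eUGSq??LJaRI?
Fragment 5: offset=0 data="vWxAs" -> buffer=vWxAseUGSq??LJaRI?
Fragment 6: offset=17 data="C" -> buffer=vWxAseUGSq??LJaRIC
Fragment 7: offset=10 data="FN" -> buffer=vWxAseUGSqFNLJaRIC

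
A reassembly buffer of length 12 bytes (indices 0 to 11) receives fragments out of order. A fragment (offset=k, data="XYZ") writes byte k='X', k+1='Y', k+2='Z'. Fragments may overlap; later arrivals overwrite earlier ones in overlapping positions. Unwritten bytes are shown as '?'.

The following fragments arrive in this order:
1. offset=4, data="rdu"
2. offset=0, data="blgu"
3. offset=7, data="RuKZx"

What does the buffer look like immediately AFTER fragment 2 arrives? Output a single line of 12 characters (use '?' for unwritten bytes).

Answer: blgurdu?????

Derivation:
Fragment 1: offset=4 data="rdu" -> buffer=????rdu?????
Fragment 2: offset=0 data="blgu" -> buffer=blgurdu?????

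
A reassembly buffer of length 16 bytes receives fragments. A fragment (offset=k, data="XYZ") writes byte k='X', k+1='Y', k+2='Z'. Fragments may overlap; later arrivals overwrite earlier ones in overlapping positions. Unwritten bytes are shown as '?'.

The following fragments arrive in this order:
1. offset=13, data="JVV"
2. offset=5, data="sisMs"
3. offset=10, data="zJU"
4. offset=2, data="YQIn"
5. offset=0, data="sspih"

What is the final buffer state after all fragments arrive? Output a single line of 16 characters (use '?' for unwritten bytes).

Fragment 1: offset=13 data="JVV" -> buffer=?????????????JVV
Fragment 2: offset=5 data="sisMs" -> buffer=?????sisMs???JVV
Fragment 3: offset=10 data="zJU" -> buffer=?????sisMszJUJVV
Fragment 4: offset=2 data="YQIn" -> buffer=??YQInisMszJUJVV
Fragment 5: offset=0 data="sspih" -> buffer=sspihnisMszJUJVV

Answer: sspihnisMszJUJVV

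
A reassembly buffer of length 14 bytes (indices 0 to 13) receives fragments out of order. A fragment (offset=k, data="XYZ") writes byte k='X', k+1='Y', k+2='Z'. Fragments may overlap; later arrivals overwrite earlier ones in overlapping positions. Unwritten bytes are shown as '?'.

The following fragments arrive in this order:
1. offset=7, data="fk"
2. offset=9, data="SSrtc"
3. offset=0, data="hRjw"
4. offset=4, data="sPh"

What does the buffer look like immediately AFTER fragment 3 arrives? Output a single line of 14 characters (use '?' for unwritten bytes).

Fragment 1: offset=7 data="fk" -> buffer=???????fk?????
Fragment 2: offset=9 data="SSrtc" -> buffer=???????fkSSrtc
Fragment 3: offset=0 data="hRjw" -> buffer=hRjw???fkSSrtc

Answer: hRjw???fkSSrtc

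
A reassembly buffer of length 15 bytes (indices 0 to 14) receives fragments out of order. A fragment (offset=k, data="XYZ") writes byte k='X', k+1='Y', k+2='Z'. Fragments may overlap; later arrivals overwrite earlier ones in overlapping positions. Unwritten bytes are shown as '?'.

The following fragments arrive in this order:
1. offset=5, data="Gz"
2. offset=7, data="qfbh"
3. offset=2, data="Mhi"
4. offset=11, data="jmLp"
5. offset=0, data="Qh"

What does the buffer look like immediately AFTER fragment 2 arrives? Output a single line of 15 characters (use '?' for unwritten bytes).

Answer: ?????Gzqfbh????

Derivation:
Fragment 1: offset=5 data="Gz" -> buffer=?????Gz????????
Fragment 2: offset=7 data="qfbh" -> buffer=?????Gzqfbh????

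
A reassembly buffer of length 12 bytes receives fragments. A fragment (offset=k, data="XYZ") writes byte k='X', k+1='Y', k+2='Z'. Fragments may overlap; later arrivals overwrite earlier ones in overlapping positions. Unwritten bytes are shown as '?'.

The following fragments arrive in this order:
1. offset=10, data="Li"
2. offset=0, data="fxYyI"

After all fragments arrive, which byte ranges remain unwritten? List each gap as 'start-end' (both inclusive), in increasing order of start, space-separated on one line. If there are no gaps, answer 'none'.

Fragment 1: offset=10 len=2
Fragment 2: offset=0 len=5
Gaps: 5-9

Answer: 5-9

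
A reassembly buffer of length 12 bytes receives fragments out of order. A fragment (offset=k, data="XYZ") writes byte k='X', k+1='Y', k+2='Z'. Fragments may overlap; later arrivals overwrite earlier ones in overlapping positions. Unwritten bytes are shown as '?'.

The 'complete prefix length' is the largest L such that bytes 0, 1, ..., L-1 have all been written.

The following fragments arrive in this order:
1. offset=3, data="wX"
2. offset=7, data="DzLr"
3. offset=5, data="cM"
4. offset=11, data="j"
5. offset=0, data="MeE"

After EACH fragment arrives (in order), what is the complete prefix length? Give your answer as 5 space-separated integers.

Answer: 0 0 0 0 12

Derivation:
Fragment 1: offset=3 data="wX" -> buffer=???wX??????? -> prefix_len=0
Fragment 2: offset=7 data="DzLr" -> buffer=???wX??DzLr? -> prefix_len=0
Fragment 3: offset=5 data="cM" -> buffer=???wXcMDzLr? -> prefix_len=0
Fragment 4: offset=11 data="j" -> buffer=???wXcMDzLrj -> prefix_len=0
Fragment 5: offset=0 data="MeE" -> buffer=MeEwXcMDzLrj -> prefix_len=12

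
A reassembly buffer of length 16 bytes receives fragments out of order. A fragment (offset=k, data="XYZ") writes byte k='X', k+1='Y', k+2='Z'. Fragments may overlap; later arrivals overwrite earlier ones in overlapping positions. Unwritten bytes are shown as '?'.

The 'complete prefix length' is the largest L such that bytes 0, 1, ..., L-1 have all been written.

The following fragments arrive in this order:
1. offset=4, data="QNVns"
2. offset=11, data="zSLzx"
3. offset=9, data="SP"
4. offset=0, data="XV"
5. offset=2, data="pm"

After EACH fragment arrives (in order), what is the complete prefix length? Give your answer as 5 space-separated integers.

Fragment 1: offset=4 data="QNVns" -> buffer=????QNVns??????? -> prefix_len=0
Fragment 2: offset=11 data="zSLzx" -> buffer=????QNVns??zSLzx -> prefix_len=0
Fragment 3: offset=9 data="SP" -> buffer=????QNVnsSPzSLzx -> prefix_len=0
Fragment 4: offset=0 data="XV" -> buffer=XV??QNVnsSPzSLzx -> prefix_len=2
Fragment 5: offset=2 data="pm" -> buffer=XVpmQNVnsSPzSLzx -> prefix_len=16

Answer: 0 0 0 2 16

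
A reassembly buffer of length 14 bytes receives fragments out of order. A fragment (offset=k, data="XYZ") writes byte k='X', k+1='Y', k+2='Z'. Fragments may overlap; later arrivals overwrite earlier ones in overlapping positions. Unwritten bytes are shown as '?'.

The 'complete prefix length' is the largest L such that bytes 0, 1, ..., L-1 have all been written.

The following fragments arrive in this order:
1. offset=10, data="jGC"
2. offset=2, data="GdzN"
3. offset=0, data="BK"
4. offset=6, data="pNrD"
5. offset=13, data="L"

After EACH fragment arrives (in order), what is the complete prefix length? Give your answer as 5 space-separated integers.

Answer: 0 0 6 13 14

Derivation:
Fragment 1: offset=10 data="jGC" -> buffer=??????????jGC? -> prefix_len=0
Fragment 2: offset=2 data="GdzN" -> buffer=??GdzN????jGC? -> prefix_len=0
Fragment 3: offset=0 data="BK" -> buffer=BKGdzN????jGC? -> prefix_len=6
Fragment 4: offset=6 data="pNrD" -> buffer=BKGdzNpNrDjGC? -> prefix_len=13
Fragment 5: offset=13 data="L" -> buffer=BKGdzNpNrDjGCL -> prefix_len=14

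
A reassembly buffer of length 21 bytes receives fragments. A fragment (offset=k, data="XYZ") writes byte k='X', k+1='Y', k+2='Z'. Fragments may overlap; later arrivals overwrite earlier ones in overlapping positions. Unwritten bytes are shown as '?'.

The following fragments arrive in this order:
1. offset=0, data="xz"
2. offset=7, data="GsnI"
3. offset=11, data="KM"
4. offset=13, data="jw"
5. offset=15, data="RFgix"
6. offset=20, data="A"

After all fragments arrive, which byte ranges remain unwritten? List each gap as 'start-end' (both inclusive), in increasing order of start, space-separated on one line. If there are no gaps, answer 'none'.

Fragment 1: offset=0 len=2
Fragment 2: offset=7 len=4
Fragment 3: offset=11 len=2
Fragment 4: offset=13 len=2
Fragment 5: offset=15 len=5
Fragment 6: offset=20 len=1
Gaps: 2-6

Answer: 2-6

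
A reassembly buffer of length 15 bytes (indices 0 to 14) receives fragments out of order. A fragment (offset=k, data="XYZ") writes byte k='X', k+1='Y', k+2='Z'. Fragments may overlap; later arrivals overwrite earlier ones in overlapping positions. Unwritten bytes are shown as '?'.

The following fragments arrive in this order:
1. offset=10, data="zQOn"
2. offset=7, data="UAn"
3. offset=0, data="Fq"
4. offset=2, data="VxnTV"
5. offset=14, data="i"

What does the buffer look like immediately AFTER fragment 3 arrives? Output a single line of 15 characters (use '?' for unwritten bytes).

Fragment 1: offset=10 data="zQOn" -> buffer=??????????zQOn?
Fragment 2: offset=7 data="UAn" -> buffer=???????UAnzQOn?
Fragment 3: offset=0 data="Fq" -> buffer=Fq?????UAnzQOn?

Answer: Fq?????UAnzQOn?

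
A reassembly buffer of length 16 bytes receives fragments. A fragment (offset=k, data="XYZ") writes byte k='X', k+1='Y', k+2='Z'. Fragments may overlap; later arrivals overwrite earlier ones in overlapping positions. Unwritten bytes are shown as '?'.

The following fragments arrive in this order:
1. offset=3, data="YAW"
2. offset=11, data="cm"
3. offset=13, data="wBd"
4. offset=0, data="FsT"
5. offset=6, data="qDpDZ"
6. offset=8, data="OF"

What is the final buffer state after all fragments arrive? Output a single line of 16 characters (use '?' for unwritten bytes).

Answer: FsTYAWqDOFZcmwBd

Derivation:
Fragment 1: offset=3 data="YAW" -> buffer=???YAW??????????
Fragment 2: offset=11 data="cm" -> buffer=???YAW?????cm???
Fragment 3: offset=13 data="wBd" -> buffer=???YAW?????cmwBd
Fragment 4: offset=0 data="FsT" -> buffer=FsTYAW?????cmwBd
Fragment 5: offset=6 data="qDpDZ" -> buffer=FsTYAWqDpDZcmwBd
Fragment 6: offset=8 data="OF" -> buffer=FsTYAWqDOFZcmwBd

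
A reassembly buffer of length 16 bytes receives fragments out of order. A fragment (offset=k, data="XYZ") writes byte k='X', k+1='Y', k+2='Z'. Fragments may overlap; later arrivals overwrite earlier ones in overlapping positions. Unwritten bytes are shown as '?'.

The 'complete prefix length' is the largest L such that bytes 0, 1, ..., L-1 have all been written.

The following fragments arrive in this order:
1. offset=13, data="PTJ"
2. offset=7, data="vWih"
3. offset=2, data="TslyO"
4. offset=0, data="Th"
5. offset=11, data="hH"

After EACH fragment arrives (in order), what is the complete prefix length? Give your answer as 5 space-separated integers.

Fragment 1: offset=13 data="PTJ" -> buffer=?????????????PTJ -> prefix_len=0
Fragment 2: offset=7 data="vWih" -> buffer=???????vWih??PTJ -> prefix_len=0
Fragment 3: offset=2 data="TslyO" -> buffer=??TslyOvWih??PTJ -> prefix_len=0
Fragment 4: offset=0 data="Th" -> buffer=ThTslyOvWih??PTJ -> prefix_len=11
Fragment 5: offset=11 data="hH" -> buffer=ThTslyOvWihhHPTJ -> prefix_len=16

Answer: 0 0 0 11 16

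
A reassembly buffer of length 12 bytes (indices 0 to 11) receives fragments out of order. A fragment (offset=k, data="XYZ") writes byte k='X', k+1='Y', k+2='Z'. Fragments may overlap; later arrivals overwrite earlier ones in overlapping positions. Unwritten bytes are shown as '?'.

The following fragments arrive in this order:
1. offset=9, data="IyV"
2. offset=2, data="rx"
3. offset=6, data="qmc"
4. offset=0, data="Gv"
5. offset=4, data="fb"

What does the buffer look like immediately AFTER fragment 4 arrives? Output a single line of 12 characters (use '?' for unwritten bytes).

Fragment 1: offset=9 data="IyV" -> buffer=?????????IyV
Fragment 2: offset=2 data="rx" -> buffer=??rx?????IyV
Fragment 3: offset=6 data="qmc" -> buffer=??rx??qmcIyV
Fragment 4: offset=0 data="Gv" -> buffer=Gvrx??qmcIyV

Answer: Gvrx??qmcIyV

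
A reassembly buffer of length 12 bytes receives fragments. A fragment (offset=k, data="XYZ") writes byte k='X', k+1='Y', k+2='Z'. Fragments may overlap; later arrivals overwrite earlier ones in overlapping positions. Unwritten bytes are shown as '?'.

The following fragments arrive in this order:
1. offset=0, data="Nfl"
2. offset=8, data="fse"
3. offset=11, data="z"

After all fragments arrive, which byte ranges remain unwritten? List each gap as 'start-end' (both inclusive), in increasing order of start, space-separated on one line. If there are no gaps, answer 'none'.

Fragment 1: offset=0 len=3
Fragment 2: offset=8 len=3
Fragment 3: offset=11 len=1
Gaps: 3-7

Answer: 3-7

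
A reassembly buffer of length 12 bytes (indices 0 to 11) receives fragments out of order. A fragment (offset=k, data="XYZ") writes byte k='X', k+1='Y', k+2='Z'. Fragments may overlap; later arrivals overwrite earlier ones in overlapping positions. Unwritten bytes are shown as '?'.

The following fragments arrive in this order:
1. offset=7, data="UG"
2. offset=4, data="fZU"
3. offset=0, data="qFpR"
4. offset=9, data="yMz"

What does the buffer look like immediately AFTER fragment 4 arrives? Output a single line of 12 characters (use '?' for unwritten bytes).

Answer: qFpRfZUUGyMz

Derivation:
Fragment 1: offset=7 data="UG" -> buffer=???????UG???
Fragment 2: offset=4 data="fZU" -> buffer=????fZUUG???
Fragment 3: offset=0 data="qFpR" -> buffer=qFpRfZUUG???
Fragment 4: offset=9 data="yMz" -> buffer=qFpRfZUUGyMz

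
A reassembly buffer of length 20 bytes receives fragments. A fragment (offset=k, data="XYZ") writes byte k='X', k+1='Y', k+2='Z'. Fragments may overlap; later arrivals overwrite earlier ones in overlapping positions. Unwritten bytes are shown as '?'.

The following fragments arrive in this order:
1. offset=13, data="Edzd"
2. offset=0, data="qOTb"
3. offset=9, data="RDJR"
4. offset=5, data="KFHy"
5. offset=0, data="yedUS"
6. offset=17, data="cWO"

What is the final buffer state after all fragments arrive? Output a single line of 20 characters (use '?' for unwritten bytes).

Answer: yedUSKFHyRDJREdzdcWO

Derivation:
Fragment 1: offset=13 data="Edzd" -> buffer=?????????????Edzd???
Fragment 2: offset=0 data="qOTb" -> buffer=qOTb?????????Edzd???
Fragment 3: offset=9 data="RDJR" -> buffer=qOTb?????RDJREdzd???
Fragment 4: offset=5 data="KFHy" -> buffer=qOTb?KFHyRDJREdzd???
Fragment 5: offset=0 data="yedUS" -> buffer=yedUSKFHyRDJREdzd???
Fragment 6: offset=17 data="cWO" -> buffer=yedUSKFHyRDJREdzdcWO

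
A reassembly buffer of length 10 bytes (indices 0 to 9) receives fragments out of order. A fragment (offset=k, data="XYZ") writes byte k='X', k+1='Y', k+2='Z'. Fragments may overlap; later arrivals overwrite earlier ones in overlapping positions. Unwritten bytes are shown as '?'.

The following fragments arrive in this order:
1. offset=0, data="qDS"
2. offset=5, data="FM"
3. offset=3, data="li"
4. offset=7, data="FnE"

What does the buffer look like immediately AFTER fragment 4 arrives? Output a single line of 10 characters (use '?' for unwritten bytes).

Fragment 1: offset=0 data="qDS" -> buffer=qDS???????
Fragment 2: offset=5 data="FM" -> buffer=qDS??FM???
Fragment 3: offset=3 data="li" -> buffer=qDSliFM???
Fragment 4: offset=7 data="FnE" -> buffer=qDSliFMFnE

Answer: qDSliFMFnE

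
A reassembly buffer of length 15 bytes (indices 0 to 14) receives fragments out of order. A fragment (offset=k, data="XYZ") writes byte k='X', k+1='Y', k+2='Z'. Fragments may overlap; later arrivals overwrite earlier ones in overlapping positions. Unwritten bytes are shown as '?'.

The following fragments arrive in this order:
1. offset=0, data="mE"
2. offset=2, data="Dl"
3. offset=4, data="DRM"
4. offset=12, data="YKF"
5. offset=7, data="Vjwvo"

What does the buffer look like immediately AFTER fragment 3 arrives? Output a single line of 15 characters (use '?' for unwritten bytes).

Fragment 1: offset=0 data="mE" -> buffer=mE?????????????
Fragment 2: offset=2 data="Dl" -> buffer=mEDl???????????
Fragment 3: offset=4 data="DRM" -> buffer=mEDlDRM????????

Answer: mEDlDRM????????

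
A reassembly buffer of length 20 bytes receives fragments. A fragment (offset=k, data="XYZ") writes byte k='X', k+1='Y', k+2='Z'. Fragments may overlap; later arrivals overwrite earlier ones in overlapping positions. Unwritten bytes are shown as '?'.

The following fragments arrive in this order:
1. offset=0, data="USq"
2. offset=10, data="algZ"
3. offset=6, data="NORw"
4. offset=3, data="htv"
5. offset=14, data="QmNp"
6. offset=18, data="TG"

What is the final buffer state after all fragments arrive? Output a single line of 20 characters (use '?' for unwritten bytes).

Answer: USqhtvNORwalgZQmNpTG

Derivation:
Fragment 1: offset=0 data="USq" -> buffer=USq?????????????????
Fragment 2: offset=10 data="algZ" -> buffer=USq???????algZ??????
Fragment 3: offset=6 data="NORw" -> buffer=USq???NORwalgZ??????
Fragment 4: offset=3 data="htv" -> buffer=USqhtvNORwalgZ??????
Fragment 5: offset=14 data="QmNp" -> buffer=USqhtvNORwalgZQmNp??
Fragment 6: offset=18 data="TG" -> buffer=USqhtvNORwalgZQmNpTG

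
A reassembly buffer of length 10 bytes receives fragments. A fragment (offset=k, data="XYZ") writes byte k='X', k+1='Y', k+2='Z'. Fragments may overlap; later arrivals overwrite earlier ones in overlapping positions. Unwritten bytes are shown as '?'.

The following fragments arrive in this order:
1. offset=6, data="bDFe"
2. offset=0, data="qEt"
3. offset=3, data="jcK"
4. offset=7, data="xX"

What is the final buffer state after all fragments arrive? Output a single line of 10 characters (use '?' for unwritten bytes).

Fragment 1: offset=6 data="bDFe" -> buffer=??????bDFe
Fragment 2: offset=0 data="qEt" -> buffer=qEt???bDFe
Fragment 3: offset=3 data="jcK" -> buffer=qEtjcKbDFe
Fragment 4: offset=7 data="xX" -> buffer=qEtjcKbxXe

Answer: qEtjcKbxXe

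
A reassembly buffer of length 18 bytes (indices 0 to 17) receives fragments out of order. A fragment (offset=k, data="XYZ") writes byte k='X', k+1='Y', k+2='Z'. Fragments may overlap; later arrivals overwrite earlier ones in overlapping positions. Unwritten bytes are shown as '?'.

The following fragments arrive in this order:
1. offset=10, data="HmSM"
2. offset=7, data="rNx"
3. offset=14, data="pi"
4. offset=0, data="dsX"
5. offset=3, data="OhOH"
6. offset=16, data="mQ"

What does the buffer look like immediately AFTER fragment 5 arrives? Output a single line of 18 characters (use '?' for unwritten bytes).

Answer: dsXOhOHrNxHmSMpi??

Derivation:
Fragment 1: offset=10 data="HmSM" -> buffer=??????????HmSM????
Fragment 2: offset=7 data="rNx" -> buffer=???????rNxHmSM????
Fragment 3: offset=14 data="pi" -> buffer=???????rNxHmSMpi??
Fragment 4: offset=0 data="dsX" -> buffer=dsX????rNxHmSMpi??
Fragment 5: offset=3 data="OhOH" -> buffer=dsXOhOHrNxHmSMpi??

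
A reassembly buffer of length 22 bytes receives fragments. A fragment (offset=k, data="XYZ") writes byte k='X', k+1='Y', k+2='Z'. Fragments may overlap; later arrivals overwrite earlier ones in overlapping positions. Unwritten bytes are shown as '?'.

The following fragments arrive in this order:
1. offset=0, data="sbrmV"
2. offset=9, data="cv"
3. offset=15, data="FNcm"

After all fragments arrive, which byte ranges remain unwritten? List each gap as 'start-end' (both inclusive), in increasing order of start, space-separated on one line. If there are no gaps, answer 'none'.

Fragment 1: offset=0 len=5
Fragment 2: offset=9 len=2
Fragment 3: offset=15 len=4
Gaps: 5-8 11-14 19-21

Answer: 5-8 11-14 19-21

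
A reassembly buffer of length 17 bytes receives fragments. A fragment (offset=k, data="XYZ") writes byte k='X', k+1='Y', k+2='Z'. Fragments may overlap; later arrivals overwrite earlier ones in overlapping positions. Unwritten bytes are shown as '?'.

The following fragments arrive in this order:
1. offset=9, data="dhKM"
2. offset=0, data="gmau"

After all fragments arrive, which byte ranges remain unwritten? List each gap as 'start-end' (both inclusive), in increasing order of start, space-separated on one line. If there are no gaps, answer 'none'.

Fragment 1: offset=9 len=4
Fragment 2: offset=0 len=4
Gaps: 4-8 13-16

Answer: 4-8 13-16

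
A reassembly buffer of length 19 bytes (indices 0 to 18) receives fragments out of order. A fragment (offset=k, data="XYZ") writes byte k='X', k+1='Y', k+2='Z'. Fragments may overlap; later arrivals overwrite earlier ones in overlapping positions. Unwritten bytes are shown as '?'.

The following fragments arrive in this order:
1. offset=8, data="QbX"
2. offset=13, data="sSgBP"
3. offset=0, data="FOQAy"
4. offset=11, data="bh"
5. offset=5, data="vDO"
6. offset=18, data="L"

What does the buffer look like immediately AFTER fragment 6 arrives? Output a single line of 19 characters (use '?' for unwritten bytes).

Fragment 1: offset=8 data="QbX" -> buffer=????????QbX????????
Fragment 2: offset=13 data="sSgBP" -> buffer=????????QbX??sSgBP?
Fragment 3: offset=0 data="FOQAy" -> buffer=FOQAy???QbX??sSgBP?
Fragment 4: offset=11 data="bh" -> buffer=FOQAy???QbXbhsSgBP?
Fragment 5: offset=5 data="vDO" -> buffer=FOQAyvDOQbXbhsSgBP?
Fragment 6: offset=18 data="L" -> buffer=FOQAyvDOQbXbhsSgBPL

Answer: FOQAyvDOQbXbhsSgBPL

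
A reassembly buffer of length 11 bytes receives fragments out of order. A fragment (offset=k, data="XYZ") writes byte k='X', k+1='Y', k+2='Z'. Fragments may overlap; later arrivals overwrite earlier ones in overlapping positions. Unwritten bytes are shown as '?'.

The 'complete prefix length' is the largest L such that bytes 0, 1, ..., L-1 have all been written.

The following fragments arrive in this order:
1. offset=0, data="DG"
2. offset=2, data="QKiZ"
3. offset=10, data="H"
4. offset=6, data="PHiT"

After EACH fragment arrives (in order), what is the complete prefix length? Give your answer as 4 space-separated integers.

Answer: 2 6 6 11

Derivation:
Fragment 1: offset=0 data="DG" -> buffer=DG????????? -> prefix_len=2
Fragment 2: offset=2 data="QKiZ" -> buffer=DGQKiZ????? -> prefix_len=6
Fragment 3: offset=10 data="H" -> buffer=DGQKiZ????H -> prefix_len=6
Fragment 4: offset=6 data="PHiT" -> buffer=DGQKiZPHiTH -> prefix_len=11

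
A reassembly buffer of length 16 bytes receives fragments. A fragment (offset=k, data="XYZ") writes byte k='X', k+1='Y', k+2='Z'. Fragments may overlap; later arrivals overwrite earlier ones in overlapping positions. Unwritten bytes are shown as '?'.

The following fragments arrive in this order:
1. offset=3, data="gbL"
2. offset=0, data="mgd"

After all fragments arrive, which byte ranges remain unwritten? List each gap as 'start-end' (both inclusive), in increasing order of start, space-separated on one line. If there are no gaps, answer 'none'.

Fragment 1: offset=3 len=3
Fragment 2: offset=0 len=3
Gaps: 6-15

Answer: 6-15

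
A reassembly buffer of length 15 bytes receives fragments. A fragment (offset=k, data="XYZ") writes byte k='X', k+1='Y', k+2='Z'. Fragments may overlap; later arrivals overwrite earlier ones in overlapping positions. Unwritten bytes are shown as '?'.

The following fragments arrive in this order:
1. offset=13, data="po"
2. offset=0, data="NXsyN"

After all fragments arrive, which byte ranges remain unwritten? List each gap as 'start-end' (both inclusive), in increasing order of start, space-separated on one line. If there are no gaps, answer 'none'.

Fragment 1: offset=13 len=2
Fragment 2: offset=0 len=5
Gaps: 5-12

Answer: 5-12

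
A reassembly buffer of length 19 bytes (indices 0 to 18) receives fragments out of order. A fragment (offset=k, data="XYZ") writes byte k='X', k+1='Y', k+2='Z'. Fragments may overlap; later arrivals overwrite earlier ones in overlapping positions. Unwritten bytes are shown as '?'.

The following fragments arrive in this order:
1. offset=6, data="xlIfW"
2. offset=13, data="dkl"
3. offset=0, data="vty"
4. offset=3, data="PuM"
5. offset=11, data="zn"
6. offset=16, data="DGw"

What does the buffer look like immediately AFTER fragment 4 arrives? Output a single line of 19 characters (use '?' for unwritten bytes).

Fragment 1: offset=6 data="xlIfW" -> buffer=??????xlIfW????????
Fragment 2: offset=13 data="dkl" -> buffer=??????xlIfW??dkl???
Fragment 3: offset=0 data="vty" -> buffer=vty???xlIfW??dkl???
Fragment 4: offset=3 data="PuM" -> buffer=vtyPuMxlIfW??dkl???

Answer: vtyPuMxlIfW??dkl???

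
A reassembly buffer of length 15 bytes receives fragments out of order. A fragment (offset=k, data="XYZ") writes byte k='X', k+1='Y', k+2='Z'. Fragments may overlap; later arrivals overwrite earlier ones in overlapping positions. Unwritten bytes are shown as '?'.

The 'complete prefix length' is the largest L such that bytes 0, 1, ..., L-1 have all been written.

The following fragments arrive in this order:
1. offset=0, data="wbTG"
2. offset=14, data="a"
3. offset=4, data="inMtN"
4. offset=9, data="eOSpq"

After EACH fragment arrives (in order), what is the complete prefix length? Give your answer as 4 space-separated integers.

Answer: 4 4 9 15

Derivation:
Fragment 1: offset=0 data="wbTG" -> buffer=wbTG??????????? -> prefix_len=4
Fragment 2: offset=14 data="a" -> buffer=wbTG??????????a -> prefix_len=4
Fragment 3: offset=4 data="inMtN" -> buffer=wbTGinMtN?????a -> prefix_len=9
Fragment 4: offset=9 data="eOSpq" -> buffer=wbTGinMtNeOSpqa -> prefix_len=15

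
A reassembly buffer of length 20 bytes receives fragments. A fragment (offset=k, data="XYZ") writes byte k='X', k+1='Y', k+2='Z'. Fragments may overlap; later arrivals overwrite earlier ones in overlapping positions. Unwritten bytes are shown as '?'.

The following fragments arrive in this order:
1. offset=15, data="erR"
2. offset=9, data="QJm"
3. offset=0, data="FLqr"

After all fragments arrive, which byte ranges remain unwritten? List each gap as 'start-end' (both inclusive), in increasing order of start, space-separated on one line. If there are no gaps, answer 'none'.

Fragment 1: offset=15 len=3
Fragment 2: offset=9 len=3
Fragment 3: offset=0 len=4
Gaps: 4-8 12-14 18-19

Answer: 4-8 12-14 18-19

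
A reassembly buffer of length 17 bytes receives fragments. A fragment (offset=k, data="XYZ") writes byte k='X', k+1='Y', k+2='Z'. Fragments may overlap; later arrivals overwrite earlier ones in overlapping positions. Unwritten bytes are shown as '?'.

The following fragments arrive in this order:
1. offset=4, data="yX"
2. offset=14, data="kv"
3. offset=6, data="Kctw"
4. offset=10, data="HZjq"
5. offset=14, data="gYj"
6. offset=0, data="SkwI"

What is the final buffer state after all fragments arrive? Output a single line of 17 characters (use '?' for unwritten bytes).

Answer: SkwIyXKctwHZjqgYj

Derivation:
Fragment 1: offset=4 data="yX" -> buffer=????yX???????????
Fragment 2: offset=14 data="kv" -> buffer=????yX????????kv?
Fragment 3: offset=6 data="Kctw" -> buffer=????yXKctw????kv?
Fragment 4: offset=10 data="HZjq" -> buffer=????yXKctwHZjqkv?
Fragment 5: offset=14 data="gYj" -> buffer=????yXKctwHZjqgYj
Fragment 6: offset=0 data="SkwI" -> buffer=SkwIyXKctwHZjqgYj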